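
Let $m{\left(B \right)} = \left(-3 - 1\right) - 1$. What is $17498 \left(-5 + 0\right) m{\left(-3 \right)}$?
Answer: $437450$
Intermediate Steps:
$m{\left(B \right)} = -5$ ($m{\left(B \right)} = -4 - 1 = -5$)
$17498 \left(-5 + 0\right) m{\left(-3 \right)} = 17498 \left(-5 + 0\right) \left(-5\right) = 17498 \left(\left(-5\right) \left(-5\right)\right) = 17498 \cdot 25 = 437450$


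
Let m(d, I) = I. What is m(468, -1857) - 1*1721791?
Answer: -1723648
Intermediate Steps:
m(468, -1857) - 1*1721791 = -1857 - 1*1721791 = -1857 - 1721791 = -1723648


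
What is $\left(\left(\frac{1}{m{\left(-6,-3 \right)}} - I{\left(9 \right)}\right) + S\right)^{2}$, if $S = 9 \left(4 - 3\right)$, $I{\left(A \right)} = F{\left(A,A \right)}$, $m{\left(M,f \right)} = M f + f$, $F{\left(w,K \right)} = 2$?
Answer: $\frac{11236}{225} \approx 49.938$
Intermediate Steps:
$m{\left(M,f \right)} = f + M f$
$I{\left(A \right)} = 2$
$S = 9$ ($S = 9 \cdot 1 = 9$)
$\left(\left(\frac{1}{m{\left(-6,-3 \right)}} - I{\left(9 \right)}\right) + S\right)^{2} = \left(\left(\frac{1}{\left(-3\right) \left(1 - 6\right)} - 2\right) + 9\right)^{2} = \left(\left(\frac{1}{\left(-3\right) \left(-5\right)} - 2\right) + 9\right)^{2} = \left(\left(\frac{1}{15} - 2\right) + 9\right)^{2} = \left(- \frac{29}{15} + 9\right)^{2} = \left(\frac{106}{15}\right)^{2} = \frac{11236}{225}$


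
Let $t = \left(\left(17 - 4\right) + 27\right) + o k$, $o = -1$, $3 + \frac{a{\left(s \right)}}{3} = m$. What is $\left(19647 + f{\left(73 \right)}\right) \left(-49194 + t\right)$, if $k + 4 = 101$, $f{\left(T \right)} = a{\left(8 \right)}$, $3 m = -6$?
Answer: $-966895632$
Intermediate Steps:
$m = -2$ ($m = \frac{1}{3} \left(-6\right) = -2$)
$a{\left(s \right)} = -15$ ($a{\left(s \right)} = -9 + 3 \left(-2\right) = -9 - 6 = -15$)
$f{\left(T \right)} = -15$
$k = 97$ ($k = -4 + 101 = 97$)
$t = -57$ ($t = \left(\left(17 - 4\right) + 27\right) - 97 = \left(13 + 27\right) - 97 = 40 - 97 = -57$)
$\left(19647 + f{\left(73 \right)}\right) \left(-49194 + t\right) = \left(19647 - 15\right) \left(-49194 - 57\right) = 19632 \left(-49251\right) = -966895632$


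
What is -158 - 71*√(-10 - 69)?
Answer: -158 - 71*I*√79 ≈ -158.0 - 631.06*I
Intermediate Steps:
-158 - 71*√(-10 - 69) = -158 - 71*I*√79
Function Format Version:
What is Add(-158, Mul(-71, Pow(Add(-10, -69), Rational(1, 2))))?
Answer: Add(-158, Mul(-71, I, Pow(79, Rational(1, 2)))) ≈ Add(-158.00, Mul(-631.06, I))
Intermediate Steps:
Add(-158, Mul(-71, Pow(Add(-10, -69), Rational(1, 2)))) = Add(-158, Mul(-71, Pow(-79, Rational(1, 2)))) = Add(-158, Mul(-71, Mul(I, Pow(79, Rational(1, 2))))) = Add(-158, Mul(-71, I, Pow(79, Rational(1, 2))))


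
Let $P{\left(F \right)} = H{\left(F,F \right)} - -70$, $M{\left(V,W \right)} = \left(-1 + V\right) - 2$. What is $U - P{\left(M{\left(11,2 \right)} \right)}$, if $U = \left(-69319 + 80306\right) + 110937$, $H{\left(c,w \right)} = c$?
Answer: $121846$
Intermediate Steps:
$M{\left(V,W \right)} = -3 + V$
$P{\left(F \right)} = 70 + F$ ($P{\left(F \right)} = F - -70 = F + 70 = 70 + F$)
$U = 121924$ ($U = 10987 + 110937 = 121924$)
$U - P{\left(M{\left(11,2 \right)} \right)} = 121924 - \left(70 + \left(-3 + 11\right)\right) = 121924 - \left(70 + 8\right) = 121924 - 78 = 121846$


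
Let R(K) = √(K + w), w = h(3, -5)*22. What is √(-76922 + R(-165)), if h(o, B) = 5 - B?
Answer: √(-76922 + √55) ≈ 277.33*I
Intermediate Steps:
w = 220 (w = (5 - 1*(-5))*22 = (5 + 5)*22 = 10*22 = 220)
R(K) = √(220 + K) (R(K) = √(K + 220) = √(220 + K))
√(-76922 + R(-165)) = √(-76922 + √(220 - 165)) = √(-76922 + √55)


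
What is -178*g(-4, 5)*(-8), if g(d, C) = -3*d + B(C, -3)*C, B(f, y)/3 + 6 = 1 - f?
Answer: -196512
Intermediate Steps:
B(f, y) = -15 - 3*f (B(f, y) = -18 + 3*(1 - f) = -18 + (3 - 3*f) = -15 - 3*f)
g(d, C) = -3*d + C*(-15 - 3*C) (g(d, C) = -3*d + (-15 - 3*C)*C = -3*d + C*(-15 - 3*C))
-178*g(-4, 5)*(-8) = -178*(-3*(-4) - 3*5*(5 + 5))*(-8) = -178*(12 - 3*5*10)*(-8) = -178*(12 - 150)*(-8) = -(-24564)*(-8) = -178*1104 = -196512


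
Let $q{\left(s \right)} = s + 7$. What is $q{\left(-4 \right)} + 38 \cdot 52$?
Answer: $1979$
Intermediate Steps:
$q{\left(s \right)} = 7 + s$
$q{\left(-4 \right)} + 38 \cdot 52 = \left(7 - 4\right) + 38 \cdot 52 = 3 + 1976 = 1979$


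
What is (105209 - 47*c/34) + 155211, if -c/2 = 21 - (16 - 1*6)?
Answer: 4427657/17 ≈ 2.6045e+5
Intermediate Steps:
c = -22 (c = -2*(21 - (16 - 1*6)) = -2*(21 - (16 - 6)) = -2*(21 - 1*10) = -2*(21 - 10) = -2*11 = -22)
(105209 - 47*c/34) + 155211 = (105209 - 47*(-22)/34) + 155211 = (105209 + 1034*(1/34)) + 155211 = (105209 + 517/17) + 155211 = 1789070/17 + 155211 = 4427657/17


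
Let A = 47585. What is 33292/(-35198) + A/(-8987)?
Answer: -987046017/158162213 ≈ -6.2407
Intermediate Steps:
33292/(-35198) + A/(-8987) = 33292/(-35198) + 47585/(-8987) = 33292*(-1/35198) + 47585*(-1/8987) = -16646/17599 - 47585/8987 = -987046017/158162213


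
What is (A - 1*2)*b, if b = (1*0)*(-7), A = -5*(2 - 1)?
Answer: 0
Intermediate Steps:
A = -5 (A = -5*1 = -5)
b = 0 (b = 0*(-7) = 0)
(A - 1*2)*b = (-5 - 1*2)*0 = (-5 - 2)*0 = -7*0 = 0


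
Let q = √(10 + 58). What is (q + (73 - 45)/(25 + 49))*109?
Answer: 1526/37 + 218*√17 ≈ 940.08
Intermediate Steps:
q = 2*√17 (q = √68 = 2*√17 ≈ 8.2462)
(q + (73 - 45)/(25 + 49))*109 = (2*√17 + (73 - 45)/(25 + 49))*109 = (2*√17 + 28/74)*109 = (2*√17 + 28*(1/74))*109 = (2*√17 + 14/37)*109 = (14/37 + 2*√17)*109 = 1526/37 + 218*√17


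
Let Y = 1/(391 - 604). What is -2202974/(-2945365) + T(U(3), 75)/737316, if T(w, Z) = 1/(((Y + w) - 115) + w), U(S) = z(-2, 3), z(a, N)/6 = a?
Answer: 16030639272955309/21432883210662240 ≈ 0.74795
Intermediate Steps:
Y = -1/213 (Y = 1/(-213) = -1/213 ≈ -0.0046948)
z(a, N) = 6*a
U(S) = -12 (U(S) = 6*(-2) = -12)
T(w, Z) = 1/(-24496/213 + 2*w) (T(w, Z) = 1/(((-1/213 + w) - 115) + w) = 1/((-24496/213 + w) + w) = 1/(-24496/213 + 2*w))
-2202974/(-2945365) + T(U(3), 75)/737316 = -2202974/(-2945365) + (213/(2*(-12248 + 213*(-12))))/737316 = -2202974*(-1/2945365) + (213/(2*(-12248 - 2556)))*(1/737316) = 2202974/2945365 + ((213/2)/(-14804))*(1/737316) = 2202974/2945365 + ((213/2)*(-1/14804))*(1/737316) = 2202974/2945365 - 213/29608*1/737316 = 2202974/2945365 - 71/7276817376 = 16030639272955309/21432883210662240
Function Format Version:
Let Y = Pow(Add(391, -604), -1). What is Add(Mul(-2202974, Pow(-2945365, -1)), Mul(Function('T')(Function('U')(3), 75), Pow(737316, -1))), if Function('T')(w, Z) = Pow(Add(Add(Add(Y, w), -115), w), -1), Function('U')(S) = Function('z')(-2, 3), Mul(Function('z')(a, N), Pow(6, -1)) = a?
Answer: Rational(16030639272955309, 21432883210662240) ≈ 0.74795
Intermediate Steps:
Y = Rational(-1, 213) (Y = Pow(-213, -1) = Rational(-1, 213) ≈ -0.0046948)
Function('z')(a, N) = Mul(6, a)
Function('U')(S) = -12 (Function('U')(S) = Mul(6, -2) = -12)
Function('T')(w, Z) = Pow(Add(Rational(-24496, 213), Mul(2, w)), -1) (Function('T')(w, Z) = Pow(Add(Add(Add(Rational(-1, 213), w), -115), w), -1) = Pow(Add(Add(Rational(-24496, 213), w), w), -1) = Pow(Add(Rational(-24496, 213), Mul(2, w)), -1))
Add(Mul(-2202974, Pow(-2945365, -1)), Mul(Function('T')(Function('U')(3), 75), Pow(737316, -1))) = Add(Mul(-2202974, Pow(-2945365, -1)), Mul(Mul(Rational(213, 2), Pow(Add(-12248, Mul(213, -12)), -1)), Pow(737316, -1))) = Add(Mul(-2202974, Rational(-1, 2945365)), Mul(Mul(Rational(213, 2), Pow(Add(-12248, -2556), -1)), Rational(1, 737316))) = Add(Rational(2202974, 2945365), Mul(Mul(Rational(213, 2), Pow(-14804, -1)), Rational(1, 737316))) = Add(Rational(2202974, 2945365), Mul(Mul(Rational(213, 2), Rational(-1, 14804)), Rational(1, 737316))) = Add(Rational(2202974, 2945365), Mul(Rational(-213, 29608), Rational(1, 737316))) = Add(Rational(2202974, 2945365), Rational(-71, 7276817376)) = Rational(16030639272955309, 21432883210662240)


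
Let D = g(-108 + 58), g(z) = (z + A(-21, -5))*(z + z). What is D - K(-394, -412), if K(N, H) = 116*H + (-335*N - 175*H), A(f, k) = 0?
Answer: -151298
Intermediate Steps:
K(N, H) = -335*N - 59*H
g(z) = 2*z**2 (g(z) = (z + 0)*(z + z) = z*(2*z) = 2*z**2)
D = 5000 (D = 2*(-108 + 58)**2 = 2*(-50)**2 = 2*2500 = 5000)
D - K(-394, -412) = 5000 - (-335*(-394) - 59*(-412)) = 5000 - (131990 + 24308) = 5000 - 1*156298 = 5000 - 156298 = -151298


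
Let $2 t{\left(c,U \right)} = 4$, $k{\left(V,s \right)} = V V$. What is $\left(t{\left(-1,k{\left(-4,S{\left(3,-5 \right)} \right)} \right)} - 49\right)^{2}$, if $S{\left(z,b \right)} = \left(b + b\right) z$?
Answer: $2209$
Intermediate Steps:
$S{\left(z,b \right)} = 2 b z$
$k{\left(V,s \right)} = V^{2}$
$t{\left(c,U \right)} = 2$ ($t{\left(c,U \right)} = \frac{1}{2} \cdot 4 = 2$)
$\left(t{\left(-1,k{\left(-4,S{\left(3,-5 \right)} \right)} \right)} - 49\right)^{2} = \left(2 - 49\right)^{2} = \left(-47\right)^{2} = 2209$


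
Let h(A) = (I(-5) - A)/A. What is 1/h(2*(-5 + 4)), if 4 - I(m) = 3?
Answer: -⅔ ≈ -0.66667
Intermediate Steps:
I(m) = 1 (I(m) = 4 - 1*3 = 4 - 3 = 1)
h(A) = (1 - A)/A
1/h(2*(-5 + 4)) = 1/((1 - 2*(-5 + 4))/((2*(-5 + 4)))) = 1/((1 - 2*(-1))/((2*(-1)))) = 1/((1 - 1*(-2))/(-2)) = 1/(-(1 + 2)/2) = 1/(-½*3) = 1/(-3/2) = -⅔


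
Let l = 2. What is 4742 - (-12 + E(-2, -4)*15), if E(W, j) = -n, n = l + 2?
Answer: 4814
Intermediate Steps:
n = 4 (n = 2 + 2 = 4)
E(W, j) = -4 (E(W, j) = -1*4 = -4)
4742 - (-12 + E(-2, -4)*15) = 4742 - (-12 - 4*15) = 4742 - (-12 - 60) = 4742 - 1*(-72) = 4742 + 72 = 4814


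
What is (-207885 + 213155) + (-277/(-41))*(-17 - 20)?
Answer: 205821/41 ≈ 5020.0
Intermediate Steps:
(-207885 + 213155) + (-277/(-41))*(-17 - 20) = 5270 - 277*(-1/41)*(-37) = 5270 + (277/41)*(-37) = 5270 - 10249/41 = 205821/41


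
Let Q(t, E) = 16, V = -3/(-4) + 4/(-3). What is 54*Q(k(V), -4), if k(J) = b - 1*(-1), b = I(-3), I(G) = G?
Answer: 864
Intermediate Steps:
b = -3
V = -7/12 (V = -3*(-¼) + 4*(-⅓) = ¾ - 4/3 = -7/12 ≈ -0.58333)
k(J) = -2 (k(J) = -3 - 1*(-1) = -3 + 1 = -2)
54*Q(k(V), -4) = 54*16 = 864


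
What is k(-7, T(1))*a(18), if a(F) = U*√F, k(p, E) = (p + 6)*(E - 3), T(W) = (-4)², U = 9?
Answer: -351*√2 ≈ -496.39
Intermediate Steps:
T(W) = 16
k(p, E) = (-3 + E)*(6 + p) (k(p, E) = (6 + p)*(-3 + E) = (-3 + E)*(6 + p))
a(F) = 9*√F
k(-7, T(1))*a(18) = (-18 - 3*(-7) + 6*16 + 16*(-7))*(9*√18) = (-18 + 21 + 96 - 112)*(9*(3*√2)) = -351*√2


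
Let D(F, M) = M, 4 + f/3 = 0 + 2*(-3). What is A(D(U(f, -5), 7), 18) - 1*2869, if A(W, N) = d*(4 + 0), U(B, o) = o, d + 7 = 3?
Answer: -2885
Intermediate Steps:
d = -4 (d = -7 + 3 = -4)
f = -30 (f = -12 + 3*(0 + 2*(-3)) = -12 + 3*(0 - 6) = -12 + 3*(-6) = -12 - 18 = -30)
A(W, N) = -16 (A(W, N) = -4*(4 + 0) = -4*4 = -16)
A(D(U(f, -5), 7), 18) - 1*2869 = -16 - 1*2869 = -16 - 2869 = -2885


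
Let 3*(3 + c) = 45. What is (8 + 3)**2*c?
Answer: 1452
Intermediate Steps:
c = 12 (c = -3 + (1/3)*45 = -3 + 15 = 12)
(8 + 3)**2*c = (8 + 3)**2*12 = 11**2*12 = 121*12 = 1452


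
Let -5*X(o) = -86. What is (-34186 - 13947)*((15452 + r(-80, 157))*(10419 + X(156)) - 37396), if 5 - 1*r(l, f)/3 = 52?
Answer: -38446537517363/5 ≈ -7.6893e+12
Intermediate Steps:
r(l, f) = -141 (r(l, f) = 15 - 3*52 = 15 - 156 = -141)
X(o) = 86/5 (X(o) = -⅕*(-86) = 86/5)
(-34186 - 13947)*((15452 + r(-80, 157))*(10419 + X(156)) - 37396) = (-34186 - 13947)*((15452 - 141)*(10419 + 86/5) - 37396) = -48133*(15311*(52181/5) - 37396) = -48133*(798943291/5 - 37396) = -48133*798756311/5 = -38446537517363/5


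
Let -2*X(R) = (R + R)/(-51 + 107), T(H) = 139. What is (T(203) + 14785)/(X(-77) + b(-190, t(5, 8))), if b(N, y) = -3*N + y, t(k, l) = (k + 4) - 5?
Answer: 119392/4603 ≈ 25.938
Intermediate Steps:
t(k, l) = -1 + k (t(k, l) = (4 + k) - 5 = -1 + k)
b(N, y) = y - 3*N
X(R) = -R/56 (X(R) = -(R + R)/(2*(-51 + 107)) = -2*R/(2*56) = -R/56)
(T(203) + 14785)/(X(-77) + b(-190, t(5, 8))) = (139 + 14785)/(-1/56*(-77) + ((-1 + 5) - 3*(-190))) = 14924/(11/8 + (4 + 570)) = 14924/(11/8 + 574) = 14924/(4603/8) = 14924*(8/4603) = 119392/4603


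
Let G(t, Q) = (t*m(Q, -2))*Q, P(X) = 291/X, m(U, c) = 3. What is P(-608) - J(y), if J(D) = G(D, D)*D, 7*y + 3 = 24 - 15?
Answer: -493797/208544 ≈ -2.3678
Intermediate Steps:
G(t, Q) = 3*Q*t (G(t, Q) = (t*3)*Q = (3*t)*Q = 3*Q*t)
y = 6/7 (y = -3/7 + (24 - 15)/7 = -3/7 + (⅐)*9 = -3/7 + 9/7 = 6/7 ≈ 0.85714)
J(D) = 3*D³ (J(D) = (3*D*D)*D = (3*D²)*D = 3*D³)
P(-608) - J(y) = 291/(-608) - 3*(6/7)³ = 291*(-1/608) - 3*216/343 = -291/608 - 1*648/343 = -291/608 - 648/343 = -493797/208544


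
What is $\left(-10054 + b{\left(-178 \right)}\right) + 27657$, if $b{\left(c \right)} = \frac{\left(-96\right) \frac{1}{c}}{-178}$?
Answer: $\frac{139433339}{7921} \approx 17603.0$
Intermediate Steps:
$b{\left(c \right)} = \frac{48}{89 c}$ ($b{\left(c \right)} = - \frac{96}{c} \left(- \frac{1}{178}\right) = \frac{48}{89 c}$)
$\left(-10054 + b{\left(-178 \right)}\right) + 27657 = \left(-10054 + \frac{48}{89 \left(-178\right)}\right) + 27657 = \left(-10054 + \frac{48}{89} \left(- \frac{1}{178}\right)\right) + 27657 = \left(-10054 - \frac{24}{7921}\right) + 27657 = - \frac{79637758}{7921} + 27657 = \frac{139433339}{7921}$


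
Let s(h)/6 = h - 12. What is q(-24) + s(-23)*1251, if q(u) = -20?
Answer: -262730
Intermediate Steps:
s(h) = -72 + 6*h (s(h) = 6*(h - 12) = 6*(-12 + h) = -72 + 6*h)
q(-24) + s(-23)*1251 = -20 + (-72 + 6*(-23))*1251 = -20 + (-72 - 138)*1251 = -20 - 210*1251 = -20 - 262710 = -262730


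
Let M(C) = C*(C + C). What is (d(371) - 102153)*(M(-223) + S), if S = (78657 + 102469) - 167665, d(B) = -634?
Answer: -11606605253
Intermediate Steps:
M(C) = 2*C² (M(C) = C*(2*C) = 2*C²)
S = 13461 (S = 181126 - 167665 = 13461)
(d(371) - 102153)*(M(-223) + S) = (-634 - 102153)*(2*(-223)² + 13461) = -102787*(2*49729 + 13461) = -102787*(99458 + 13461) = -102787*112919 = -11606605253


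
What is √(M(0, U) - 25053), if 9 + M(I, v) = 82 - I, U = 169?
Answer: 2*I*√6245 ≈ 158.05*I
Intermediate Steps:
M(I, v) = 73 - I (M(I, v) = -9 + (82 - I) = 73 - I)
√(M(0, U) - 25053) = √((73 - 1*0) - 25053) = √((73 + 0) - 25053) = √(73 - 25053) = √(-24980) = 2*I*√6245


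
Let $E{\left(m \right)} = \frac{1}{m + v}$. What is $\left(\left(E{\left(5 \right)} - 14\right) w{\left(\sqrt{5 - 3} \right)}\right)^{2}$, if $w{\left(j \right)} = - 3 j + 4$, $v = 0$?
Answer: $\frac{161874}{25} - \frac{114264 \sqrt{2}}{25} \approx 11.212$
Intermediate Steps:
$E{\left(m \right)} = \frac{1}{m}$ ($E{\left(m \right)} = \frac{1}{m + 0} = \frac{1}{m}$)
$w{\left(j \right)} = 4 - 3 j$
$\left(\left(E{\left(5 \right)} - 14\right) w{\left(\sqrt{5 - 3} \right)}\right)^{2} = \left(\left(\frac{1}{5} - 14\right) \left(4 - 3 \sqrt{5 - 3}\right)\right)^{2} = \left(\left(\frac{1}{5} - 14\right) \left(4 - 3 \sqrt{2}\right)\right)^{2} = \left(- \frac{69 \left(4 - 3 \sqrt{2}\right)}{5}\right)^{2} = \left(- \frac{276}{5} + \frac{207 \sqrt{2}}{5}\right)^{2}$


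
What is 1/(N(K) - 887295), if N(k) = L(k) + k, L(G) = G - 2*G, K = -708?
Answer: -1/887295 ≈ -1.1270e-6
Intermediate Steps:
L(G) = -G
N(k) = 0 (N(k) = -k + k = 0)
1/(N(K) - 887295) = 1/(0 - 887295) = 1/(-887295) = -1/887295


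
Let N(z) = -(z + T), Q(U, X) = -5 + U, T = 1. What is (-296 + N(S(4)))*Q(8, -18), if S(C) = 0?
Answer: -891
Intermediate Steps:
N(z) = -1 - z (N(z) = -(z + 1) = -(1 + z) = -1 - z)
(-296 + N(S(4)))*Q(8, -18) = (-296 + (-1 - 1*0))*(-5 + 8) = (-296 + (-1 + 0))*3 = (-296 - 1)*3 = -297*3 = -891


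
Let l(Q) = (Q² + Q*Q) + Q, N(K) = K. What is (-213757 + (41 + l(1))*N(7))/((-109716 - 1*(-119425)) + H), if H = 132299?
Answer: -213449/142008 ≈ -1.5031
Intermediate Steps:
l(Q) = Q + 2*Q² (l(Q) = (Q² + Q²) + Q = 2*Q² + Q = Q + 2*Q²)
(-213757 + (41 + l(1))*N(7))/((-109716 - 1*(-119425)) + H) = (-213757 + (41 + 1*(1 + 2*1))*7)/((-109716 - 1*(-119425)) + 132299) = (-213757 + (41 + 1*(1 + 2))*7)/((-109716 + 119425) + 132299) = (-213757 + (41 + 1*3)*7)/(9709 + 132299) = (-213757 + (41 + 3)*7)/142008 = (-213757 + 44*7)*(1/142008) = (-213757 + 308)*(1/142008) = -213449*1/142008 = -213449/142008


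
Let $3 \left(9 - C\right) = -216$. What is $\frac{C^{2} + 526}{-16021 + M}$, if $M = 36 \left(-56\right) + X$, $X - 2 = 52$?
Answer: $- \frac{7087}{17983} \approx -0.39409$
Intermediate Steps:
$X = 54$ ($X = 2 + 52 = 54$)
$C = 81$ ($C = 9 - -72 = 9 + 72 = 81$)
$M = -1962$ ($M = 36 \left(-56\right) + 54 = -2016 + 54 = -1962$)
$\frac{C^{2} + 526}{-16021 + M} = \frac{81^{2} + 526}{-16021 - 1962} = \frac{6561 + 526}{-17983} = 7087 \left(- \frac{1}{17983}\right) = - \frac{7087}{17983}$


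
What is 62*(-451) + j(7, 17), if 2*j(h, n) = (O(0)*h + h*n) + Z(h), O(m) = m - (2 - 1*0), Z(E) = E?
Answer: -27906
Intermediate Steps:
O(m) = -2 + m (O(m) = m - (2 + 0) = m - 1*2 = m - 2 = -2 + m)
j(h, n) = -h/2 + h*n/2 (j(h, n) = (((-2 + 0)*h + h*n) + h)/2 = ((-2*h + h*n) + h)/2 = (-h + h*n)/2 = -h/2 + h*n/2)
62*(-451) + j(7, 17) = 62*(-451) + (½)*7*(-1 + 17) = -27962 + (½)*7*16 = -27962 + 56 = -27906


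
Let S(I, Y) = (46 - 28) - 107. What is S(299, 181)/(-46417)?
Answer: 89/46417 ≈ 0.0019174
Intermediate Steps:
S(I, Y) = -89 (S(I, Y) = 18 - 107 = -89)
S(299, 181)/(-46417) = -89/(-46417) = -89*(-1/46417) = 89/46417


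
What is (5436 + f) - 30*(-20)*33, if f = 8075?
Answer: 33311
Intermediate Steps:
(5436 + f) - 30*(-20)*33 = (5436 + 8075) - 30*(-20)*33 = 13511 + 600*33 = 13511 + 19800 = 33311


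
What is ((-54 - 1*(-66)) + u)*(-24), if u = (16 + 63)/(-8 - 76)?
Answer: -1858/7 ≈ -265.43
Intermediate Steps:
u = -79/84 (u = 79/(-84) = 79*(-1/84) = -79/84 ≈ -0.94048)
((-54 - 1*(-66)) + u)*(-24) = ((-54 - 1*(-66)) - 79/84)*(-24) = ((-54 + 66) - 79/84)*(-24) = (12 - 79/84)*(-24) = (929/84)*(-24) = -1858/7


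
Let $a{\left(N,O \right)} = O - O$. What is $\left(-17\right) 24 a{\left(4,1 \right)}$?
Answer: $0$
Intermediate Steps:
$a{\left(N,O \right)} = 0$
$\left(-17\right) 24 a{\left(4,1 \right)} = \left(-17\right) 24 \cdot 0 = \left(-408\right) 0 = 0$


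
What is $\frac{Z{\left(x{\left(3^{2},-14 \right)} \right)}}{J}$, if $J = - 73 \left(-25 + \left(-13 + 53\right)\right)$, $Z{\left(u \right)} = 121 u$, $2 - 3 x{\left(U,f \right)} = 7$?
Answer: $\frac{121}{657} \approx 0.18417$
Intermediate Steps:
$x{\left(U,f \right)} = - \frac{5}{3}$ ($x{\left(U,f \right)} = \frac{2}{3} - \frac{7}{3} = - \frac{5}{3}$)
$J = -1095$ ($J = - 73 \left(-25 + 40\right) = \left(-73\right) 15 = -1095$)
$\frac{Z{\left(x{\left(3^{2},-14 \right)} \right)}}{J} = \frac{121 \left(- \frac{5}{3}\right)}{-1095} = \left(- \frac{605}{3}\right) \left(- \frac{1}{1095}\right) = \frac{121}{657}$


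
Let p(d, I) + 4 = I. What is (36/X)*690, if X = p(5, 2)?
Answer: -12420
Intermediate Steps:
p(d, I) = -4 + I
X = -2 (X = -4 + 2 = -2)
(36/X)*690 = (36/(-2))*690 = (36*(-½))*690 = -18*690 = -12420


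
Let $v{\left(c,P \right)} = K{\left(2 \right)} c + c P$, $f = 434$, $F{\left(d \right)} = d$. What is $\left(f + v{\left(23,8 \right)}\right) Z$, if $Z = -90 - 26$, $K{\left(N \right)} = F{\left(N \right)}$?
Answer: $-77024$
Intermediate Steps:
$K{\left(N \right)} = N$
$v{\left(c,P \right)} = 2 c + P c$ ($v{\left(c,P \right)} = 2 c + c P = 2 c + P c$)
$Z = -116$
$\left(f + v{\left(23,8 \right)}\right) Z = \left(434 + 23 \left(2 + 8\right)\right) \left(-116\right) = \left(434 + 23 \cdot 10\right) \left(-116\right) = \left(434 + 230\right) \left(-116\right) = 664 \left(-116\right) = -77024$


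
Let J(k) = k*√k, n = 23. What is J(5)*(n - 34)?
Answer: -55*√5 ≈ -122.98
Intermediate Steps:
J(k) = k^(3/2)
J(5)*(n - 34) = 5^(3/2)*(23 - 34) = (5*√5)*(-11) = -55*√5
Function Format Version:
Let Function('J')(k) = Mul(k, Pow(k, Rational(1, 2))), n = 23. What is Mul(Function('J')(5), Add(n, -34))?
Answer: Mul(-55, Pow(5, Rational(1, 2))) ≈ -122.98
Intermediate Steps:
Function('J')(k) = Pow(k, Rational(3, 2))
Mul(Function('J')(5), Add(n, -34)) = Mul(Pow(5, Rational(3, 2)), Add(23, -34)) = Mul(Mul(5, Pow(5, Rational(1, 2))), -11) = Mul(-55, Pow(5, Rational(1, 2)))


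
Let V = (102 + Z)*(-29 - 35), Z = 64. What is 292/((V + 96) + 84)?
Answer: -73/2611 ≈ -0.027959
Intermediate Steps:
V = -10624 (V = (102 + 64)*(-29 - 35) = 166*(-64) = -10624)
292/((V + 96) + 84) = 292/((-10624 + 96) + 84) = 292/(-10528 + 84) = 292/(-10444) = 292*(-1/10444) = -73/2611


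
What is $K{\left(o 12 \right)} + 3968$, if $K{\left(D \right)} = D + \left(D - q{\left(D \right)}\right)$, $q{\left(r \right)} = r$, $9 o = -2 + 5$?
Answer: $3972$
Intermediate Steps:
$o = \frac{1}{3}$ ($o = \frac{-2 + 5}{9} = \frac{1}{9} \cdot 3 = \frac{1}{3} \approx 0.33333$)
$K{\left(D \right)} = D$ ($K{\left(D \right)} = D + \left(D - D\right) = D + 0 = D$)
$K{\left(o 12 \right)} + 3968 = \frac{1}{3} \cdot 12 + 3968 = 4 + 3968 = 3972$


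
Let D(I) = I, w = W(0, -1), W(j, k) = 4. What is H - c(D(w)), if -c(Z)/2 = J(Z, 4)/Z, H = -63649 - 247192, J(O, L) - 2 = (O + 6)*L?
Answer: -310820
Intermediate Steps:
w = 4
J(O, L) = 2 + L*(6 + O) (J(O, L) = 2 + (O + 6)*L = 2 + (6 + O)*L = 2 + L*(6 + O))
H = -310841
c(Z) = -2*(26 + 4*Z)/Z (c(Z) = -2*(2 + 6*4 + 4*Z)/Z = -2*(2 + 24 + 4*Z)/Z = -2*(26 + 4*Z)/Z)
H - c(D(w)) = -310841 - (-8 - 52/4) = -310841 - (-8 - 52*¼) = -310841 - (-8 - 13) = -310841 - 1*(-21) = -310841 + 21 = -310820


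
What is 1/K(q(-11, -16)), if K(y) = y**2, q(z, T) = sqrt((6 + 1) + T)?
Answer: -1/9 ≈ -0.11111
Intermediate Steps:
q(z, T) = sqrt(7 + T)
1/K(q(-11, -16)) = 1/((sqrt(7 - 16))**2) = 1/((sqrt(-9))**2) = 1/((3*I)**2) = 1/(-9) = -1/9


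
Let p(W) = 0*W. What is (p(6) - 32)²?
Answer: 1024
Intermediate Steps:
p(W) = 0
(p(6) - 32)² = (0 - 32)² = (-32)² = 1024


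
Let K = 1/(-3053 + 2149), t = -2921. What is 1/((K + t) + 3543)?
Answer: 904/562287 ≈ 0.0016077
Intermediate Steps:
K = -1/904 (K = 1/(-904) = -1/904 ≈ -0.0011062)
1/((K + t) + 3543) = 1/((-1/904 - 2921) + 3543) = 1/(-2640585/904 + 3543) = 1/(562287/904) = 904/562287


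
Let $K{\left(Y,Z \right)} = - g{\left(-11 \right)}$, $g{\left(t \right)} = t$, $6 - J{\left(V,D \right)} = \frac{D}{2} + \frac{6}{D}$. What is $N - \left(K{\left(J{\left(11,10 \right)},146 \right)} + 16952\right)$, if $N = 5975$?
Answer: $-10988$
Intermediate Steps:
$J{\left(V,D \right)} = 6 - \frac{6}{D} - \frac{D}{2}$ ($J{\left(V,D \right)} = 6 - \left(\frac{D}{2} + \frac{6}{D}\right) = 6 - \frac{6}{D} - \frac{D}{2}$)
$K{\left(Y,Z \right)} = 11$ ($K{\left(Y,Z \right)} = \left(-1\right) \left(-11\right) = 11$)
$N - \left(K{\left(J{\left(11,10 \right)},146 \right)} + 16952\right) = 5975 - \left(11 + 16952\right) = 5975 - 16963 = -10988$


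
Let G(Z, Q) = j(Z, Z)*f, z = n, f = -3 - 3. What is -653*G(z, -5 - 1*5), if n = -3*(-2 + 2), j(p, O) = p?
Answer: 0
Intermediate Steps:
f = -6
n = 0 (n = -3*0 = 0)
z = 0
G(Z, Q) = -6*Z (G(Z, Q) = Z*(-6) = -6*Z)
-653*G(z, -5 - 1*5) = -(-3918)*0 = -653*0 = 0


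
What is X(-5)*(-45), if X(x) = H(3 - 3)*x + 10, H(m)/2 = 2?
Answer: 450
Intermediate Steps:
H(m) = 4 (H(m) = 2*2 = 4)
X(x) = 10 + 4*x (X(x) = 4*x + 10 = 10 + 4*x)
X(-5)*(-45) = (10 + 4*(-5))*(-45) = (10 - 20)*(-45) = -10*(-45) = 450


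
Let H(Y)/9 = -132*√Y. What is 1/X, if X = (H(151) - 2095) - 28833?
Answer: -1933/46464265 + 297*√151/185857060 ≈ -2.1965e-5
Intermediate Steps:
H(Y) = -1188*√Y (H(Y) = 9*(-132*√Y) = -1188*√Y)
X = -30928 - 1188*√151 (X = (-1188*√151 - 2095) - 28833 = (-2095 - 1188*√151) - 28833 = -30928 - 1188*√151 ≈ -45526.)
1/X = 1/(-30928 - 1188*√151)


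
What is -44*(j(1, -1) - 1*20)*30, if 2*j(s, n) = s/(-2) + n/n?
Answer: 26070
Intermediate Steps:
j(s, n) = 1/2 - s/4 (j(s, n) = (s/(-2) + n/n)/2 = (s*(-1/2) + 1)/2 = (-s/2 + 1)/2 = (1 - s/2)/2 = 1/2 - s/4)
-44*(j(1, -1) - 1*20)*30 = -44*((1/2 - 1/4*1) - 1*20)*30 = -44*((1/2 - 1/4) - 20)*30 = -44*(1/4 - 20)*30 = -44*(-79/4)*30 = 869*30 = 26070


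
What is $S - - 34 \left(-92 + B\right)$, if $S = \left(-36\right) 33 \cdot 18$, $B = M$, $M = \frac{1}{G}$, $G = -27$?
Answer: $- \frac{661858}{27} \approx -24513.0$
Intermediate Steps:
$M = - \frac{1}{27}$ ($M = \frac{1}{-27} = - \frac{1}{27} \approx -0.037037$)
$B = - \frac{1}{27} \approx -0.037037$
$S = -21384$ ($S = \left(-1188\right) 18 = -21384$)
$S - - 34 \left(-92 + B\right) = -21384 - - 34 \left(-92 - \frac{1}{27}\right) = -21384 - \left(-34\right) \left(- \frac{2485}{27}\right) = -21384 - \frac{84490}{27} = - \frac{661858}{27}$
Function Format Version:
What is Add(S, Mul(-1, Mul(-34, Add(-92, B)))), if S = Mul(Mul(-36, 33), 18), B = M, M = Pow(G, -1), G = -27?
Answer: Rational(-661858, 27) ≈ -24513.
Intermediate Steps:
M = Rational(-1, 27) (M = Pow(-27, -1) = Rational(-1, 27) ≈ -0.037037)
B = Rational(-1, 27) ≈ -0.037037
S = -21384 (S = Mul(-1188, 18) = -21384)
Add(S, Mul(-1, Mul(-34, Add(-92, B)))) = Add(-21384, Mul(-1, Mul(-34, Add(-92, Rational(-1, 27))))) = Add(-21384, Mul(-1, Mul(-34, Rational(-2485, 27)))) = Add(-21384, Mul(-1, Rational(84490, 27))) = Add(-21384, Rational(-84490, 27)) = Rational(-661858, 27)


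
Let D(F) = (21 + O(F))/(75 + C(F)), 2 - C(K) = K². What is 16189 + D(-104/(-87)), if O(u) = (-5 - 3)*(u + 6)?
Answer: 9259782686/571997 ≈ 16189.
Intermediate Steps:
C(K) = 2 - K²
O(u) = -48 - 8*u (O(u) = -8*(6 + u) = -48 - 8*u)
D(F) = (-27 - 8*F)/(77 - F²) (D(F) = (21 + (-48 - 8*F))/(75 + (2 - F²)) = (-27 - 8*F)/(77 - F²))
16189 + D(-104/(-87)) = 16189 + (27 + 8*(-104/(-87)))/(-77 + (-104/(-87))²) = 16189 + (27 + 8*(-104*(-1/87)))/(-77 + (-104*(-1/87))²) = 16189 + (27 + 8*(104/87))/(-77 + (104/87)²) = 16189 + (27 + 832/87)/(-77 + 10816/7569) = 16189 + (3181/87)/(-571997/7569) = 16189 - 7569/571997*3181/87 = 16189 - 276747/571997 = 9259782686/571997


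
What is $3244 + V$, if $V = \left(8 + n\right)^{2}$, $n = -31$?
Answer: $3773$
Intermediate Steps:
$V = 529$ ($V = \left(8 - 31\right)^{2} = \left(-23\right)^{2} = 529$)
$3244 + V = 3244 + 529 = 3773$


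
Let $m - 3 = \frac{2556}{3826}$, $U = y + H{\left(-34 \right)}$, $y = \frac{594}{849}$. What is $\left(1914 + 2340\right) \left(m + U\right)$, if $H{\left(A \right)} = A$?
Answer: $- \frac{68243948454}{541379} \approx -1.2606 \cdot 10^{5}$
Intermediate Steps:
$y = \frac{198}{283}$ ($y = 594 \cdot \frac{1}{849} = \frac{198}{283} \approx 0.69965$)
$U = - \frac{9424}{283}$ ($U = \frac{198}{283} - 34 = - \frac{9424}{283} \approx -33.3$)
$m = \frac{7017}{1913}$ ($m = 3 + \frac{2556}{3826} = 3 + 2556 \cdot \frac{1}{3826} = 3 + \frac{1278}{1913} = \frac{7017}{1913} \approx 3.6681$)
$\left(1914 + 2340\right) \left(m + U\right) = \left(1914 + 2340\right) \left(\frac{7017}{1913} - \frac{9424}{283}\right) = 4254 \left(- \frac{16042301}{541379}\right) = - \frac{68243948454}{541379}$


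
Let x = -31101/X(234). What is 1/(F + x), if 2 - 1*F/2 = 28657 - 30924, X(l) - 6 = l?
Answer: 80/352673 ≈ 0.00022684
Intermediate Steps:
X(l) = 6 + l
F = 4538 (F = 4 - 2*(28657 - 30924) = 4 - 2*(-2267) = 4 + 4534 = 4538)
x = -10367/80 (x = -31101/(6 + 234) = -31101/240 = -31101*1/240 = -10367/80 ≈ -129.59)
1/(F + x) = 1/(4538 - 10367/80) = 1/(352673/80) = 80/352673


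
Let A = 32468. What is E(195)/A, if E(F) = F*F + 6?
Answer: 38031/32468 ≈ 1.1713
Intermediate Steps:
E(F) = 6 + F² (E(F) = F² + 6 = 6 + F²)
E(195)/A = (6 + 195²)/32468 = (6 + 38025)*(1/32468) = 38031*(1/32468) = 38031/32468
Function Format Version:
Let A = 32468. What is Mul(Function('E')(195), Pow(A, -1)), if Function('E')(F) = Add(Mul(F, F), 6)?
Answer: Rational(38031, 32468) ≈ 1.1713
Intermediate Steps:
Function('E')(F) = Add(6, Pow(F, 2)) (Function('E')(F) = Add(Pow(F, 2), 6) = Add(6, Pow(F, 2)))
Mul(Function('E')(195), Pow(A, -1)) = Mul(Add(6, Pow(195, 2)), Pow(32468, -1)) = Mul(Add(6, 38025), Rational(1, 32468)) = Mul(38031, Rational(1, 32468)) = Rational(38031, 32468)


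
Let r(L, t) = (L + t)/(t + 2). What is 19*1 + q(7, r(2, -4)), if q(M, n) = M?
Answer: 26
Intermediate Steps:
r(L, t) = (L + t)/(2 + t)
19*1 + q(7, r(2, -4)) = 19*1 + 7 = 19 + 7 = 26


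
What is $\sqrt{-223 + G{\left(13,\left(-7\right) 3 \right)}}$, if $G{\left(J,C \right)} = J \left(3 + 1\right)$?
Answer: $3 i \sqrt{19} \approx 13.077 i$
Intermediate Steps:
$G{\left(J,C \right)} = 4 J$ ($G{\left(J,C \right)} = J 4 = 4 J$)
$\sqrt{-223 + G{\left(13,\left(-7\right) 3 \right)}} = \sqrt{-223 + 4 \cdot 13} = \sqrt{-223 + 52} = \sqrt{-171} = 3 i \sqrt{19}$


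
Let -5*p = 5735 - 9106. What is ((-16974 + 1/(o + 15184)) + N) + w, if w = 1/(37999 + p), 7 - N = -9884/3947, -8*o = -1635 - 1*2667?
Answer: -814233697578708977/47996339562974 ≈ -16965.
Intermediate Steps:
o = 2151/4 (o = -(-1635 - 1*2667)/8 = -(-1635 - 2667)/8 = -1/8*(-4302) = 2151/4 ≈ 537.75)
p = 3371/5 (p = -(5735 - 9106)/5 = -1/5*(-3371) = 3371/5 ≈ 674.20)
N = 37513/3947 (N = 7 - (-9884)/3947 = 7 - 1*(-9884/3947) = 7 + 9884/3947 = 37513/3947 ≈ 9.5042)
w = 5/193366 (w = 1/(37999 + 3371/5) = 1/(193366/5) = 5/193366 ≈ 2.5858e-5)
((-16974 + 1/(o + 15184)) + N) + w = ((-16974 + 1/(2151/4 + 15184)) + 37513/3947) + 5/193366 = ((-16974 + 1/(62887/4)) + 37513/3947) + 5/193366 = ((-16974 + 4/62887) + 37513/3947) + 5/193366 = (-1067443934/62887 + 37513/3947) + 5/193366 = -4210842127467/248214989 + 5/193366 = -814233697578708977/47996339562974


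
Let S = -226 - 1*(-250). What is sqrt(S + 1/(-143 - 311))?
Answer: sqrt(4946330)/454 ≈ 4.8988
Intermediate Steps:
S = 24 (S = -226 + 250 = 24)
sqrt(S + 1/(-143 - 311)) = sqrt(24 + 1/(-143 - 311)) = sqrt(24 + 1/(-454)) = sqrt(24 - 1/454) = sqrt(10895/454) = sqrt(4946330)/454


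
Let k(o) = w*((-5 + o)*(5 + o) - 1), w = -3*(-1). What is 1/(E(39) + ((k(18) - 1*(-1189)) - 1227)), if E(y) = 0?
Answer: 1/856 ≈ 0.0011682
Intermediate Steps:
w = 3
k(o) = -3 + 3*(-5 + o)*(5 + o) (k(o) = 3*((-5 + o)*(5 + o) - 1) = 3*(-1 + (-5 + o)*(5 + o)) = -3 + 3*(-5 + o)*(5 + o))
1/(E(39) + ((k(18) - 1*(-1189)) - 1227)) = 1/(0 + (((-78 + 3*18**2) - 1*(-1189)) - 1227)) = 1/(0 + (((-78 + 3*324) + 1189) - 1227)) = 1/(0 + (((-78 + 972) + 1189) - 1227)) = 1/(0 + ((894 + 1189) - 1227)) = 1/(0 + (2083 - 1227)) = 1/(0 + 856) = 1/856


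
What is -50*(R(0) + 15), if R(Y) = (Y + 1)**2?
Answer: -800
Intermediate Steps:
R(Y) = (1 + Y)**2
-50*(R(0) + 15) = -50*((1 + 0)**2 + 15) = -50*(1**2 + 15) = -50*(1 + 15) = -50*16 = -800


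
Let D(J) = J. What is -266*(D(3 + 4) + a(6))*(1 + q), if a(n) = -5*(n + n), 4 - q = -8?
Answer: 183274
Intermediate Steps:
q = 12 (q = 4 - 1*(-8) = 4 + 8 = 12)
a(n) = -10*n
-266*(D(3 + 4) + a(6))*(1 + q) = -266*((3 + 4) - 10*6)*(1 + 12) = -266*(7 - 60)*13 = -(-14098)*13 = -266*(-689) = 183274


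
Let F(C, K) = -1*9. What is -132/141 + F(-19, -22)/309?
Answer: -4673/4841 ≈ -0.96530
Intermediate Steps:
F(C, K) = -9
-132/141 + F(-19, -22)/309 = -132/141 - 9/309 = -132*1/141 - 9*1/309 = -44/47 - 3/103 = -4673/4841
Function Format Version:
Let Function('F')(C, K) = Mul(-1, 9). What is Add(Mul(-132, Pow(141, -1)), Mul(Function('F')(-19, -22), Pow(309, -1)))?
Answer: Rational(-4673, 4841) ≈ -0.96530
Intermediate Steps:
Function('F')(C, K) = -9
Add(Mul(-132, Pow(141, -1)), Mul(Function('F')(-19, -22), Pow(309, -1))) = Add(Mul(-132, Pow(141, -1)), Mul(-9, Pow(309, -1))) = Add(Mul(-132, Rational(1, 141)), Mul(-9, Rational(1, 309))) = Add(Rational(-44, 47), Rational(-3, 103)) = Rational(-4673, 4841)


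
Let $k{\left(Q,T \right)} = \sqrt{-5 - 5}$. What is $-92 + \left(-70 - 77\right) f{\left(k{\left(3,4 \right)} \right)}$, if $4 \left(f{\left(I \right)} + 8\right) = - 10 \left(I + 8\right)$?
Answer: $4024 + \frac{735 i \sqrt{10}}{2} \approx 4024.0 + 1162.1 i$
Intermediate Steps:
$k{\left(Q,T \right)} = i \sqrt{10}$ ($k{\left(Q,T \right)} = \sqrt{-10} = i \sqrt{10}$)
$f{\left(I \right)} = -28 - \frac{5 I}{2}$ ($f{\left(I \right)} = -8 + \frac{\left(-10\right) \left(I + 8\right)}{4} = -8 + \frac{\left(-10\right) \left(8 + I\right)}{4} = -8 + \frac{-80 - 10 I}{4} = -8 - \left(20 + \frac{5 I}{2}\right) = -28 - \frac{5 I}{2}$)
$-92 + \left(-70 - 77\right) f{\left(k{\left(3,4 \right)} \right)} = -92 + \left(-70 - 77\right) \left(-28 - \frac{5 i \sqrt{10}}{2}\right) = -92 - 147 \left(-28 - \frac{5 i \sqrt{10}}{2}\right) = -92 + \left(4116 + \frac{735 i \sqrt{10}}{2}\right) = 4024 + \frac{735 i \sqrt{10}}{2}$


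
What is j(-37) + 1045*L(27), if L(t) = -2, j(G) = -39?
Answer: -2129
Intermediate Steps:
j(-37) + 1045*L(27) = -39 + 1045*(-2) = -39 - 2090 = -2129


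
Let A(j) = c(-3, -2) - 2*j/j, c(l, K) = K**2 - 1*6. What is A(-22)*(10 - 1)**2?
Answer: -324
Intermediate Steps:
c(l, K) = -6 + K**2 (c(l, K) = K**2 - 6 = -6 + K**2)
A(j) = -4 (A(j) = (-6 + (-2)**2) - 2*j/j = (-6 + 4) - 2*1 = -2 - 2 = -4)
A(-22)*(10 - 1)**2 = -4*(10 - 1)**2 = -4*9**2 = -4*81 = -324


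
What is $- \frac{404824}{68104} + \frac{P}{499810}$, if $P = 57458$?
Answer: $- \frac{12401372738}{2127441265} \approx -5.8292$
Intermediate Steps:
$- \frac{404824}{68104} + \frac{P}{499810} = - \frac{404824}{68104} + \frac{57458}{499810} = \left(-404824\right) \frac{1}{68104} + 57458 \cdot \frac{1}{499810} = - \frac{50603}{8513} + \frac{28729}{249905} = - \frac{12401372738}{2127441265}$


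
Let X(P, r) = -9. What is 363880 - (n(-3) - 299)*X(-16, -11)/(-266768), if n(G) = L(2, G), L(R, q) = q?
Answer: 48535771279/133384 ≈ 3.6388e+5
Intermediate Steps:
n(G) = G
363880 - (n(-3) - 299)*X(-16, -11)/(-266768) = 363880 - (-3 - 299)*(-9)/(-266768) = 363880 - (-302*(-9))*(-1)/266768 = 363880 - 2718*(-1)/266768 = 363880 - 1*(-1359/133384) = 363880 + 1359/133384 = 48535771279/133384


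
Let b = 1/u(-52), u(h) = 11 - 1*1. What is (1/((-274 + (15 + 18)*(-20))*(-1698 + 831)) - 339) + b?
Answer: -686084408/2024445 ≈ -338.90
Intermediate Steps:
u(h) = 10 (u(h) = 11 - 1 = 10)
b = ⅒ (b = 1/10 = ⅒ ≈ 0.10000)
(1/((-274 + (15 + 18)*(-20))*(-1698 + 831)) - 339) + b = (1/((-274 + (15 + 18)*(-20))*(-1698 + 831)) - 339) + ⅒ = (1/((-274 + 33*(-20))*(-867)) - 339) + ⅒ = (1/((-274 - 660)*(-867)) - 339) + ⅒ = (1/(-934*(-867)) - 339) + ⅒ = (1/809778 - 339) + ⅒ = -274514741/809778 + ⅒ = -686084408/2024445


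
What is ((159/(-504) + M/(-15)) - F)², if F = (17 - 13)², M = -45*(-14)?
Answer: 95981209/28224 ≈ 3400.7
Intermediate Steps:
M = 630
F = 16 (F = 4² = 16)
((159/(-504) + M/(-15)) - F)² = ((159/(-504) + 630/(-15)) - 1*16)² = ((159*(-1/504) + 630*(-1/15)) - 16)² = ((-53/168 - 42) - 16)² = (-7109/168 - 16)² = (-9797/168)² = 95981209/28224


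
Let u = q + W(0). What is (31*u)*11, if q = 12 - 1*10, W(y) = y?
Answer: 682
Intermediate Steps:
q = 2 (q = 12 - 10 = 2)
u = 2 (u = 2 + 0 = 2)
(31*u)*11 = (31*2)*11 = 62*11 = 682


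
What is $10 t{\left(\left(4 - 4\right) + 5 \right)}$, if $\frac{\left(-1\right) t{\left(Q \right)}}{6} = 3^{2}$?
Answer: $-540$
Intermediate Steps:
$t{\left(Q \right)} = -54$ ($t{\left(Q \right)} = - 6 \cdot 3^{2} = \left(-6\right) 9 = -54$)
$10 t{\left(\left(4 - 4\right) + 5 \right)} = 10 \left(-54\right) = -540$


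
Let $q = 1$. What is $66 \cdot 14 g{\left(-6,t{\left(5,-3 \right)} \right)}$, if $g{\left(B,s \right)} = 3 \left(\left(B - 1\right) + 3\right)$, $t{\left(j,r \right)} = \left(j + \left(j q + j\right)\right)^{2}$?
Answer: $-11088$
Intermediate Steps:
$t{\left(j,r \right)} = 9 j^{2}$ ($t{\left(j,r \right)} = \left(j + \left(j 1 + j\right)\right)^{2} = \left(j + \left(j + j\right)\right)^{2} = \left(j + 2 j\right)^{2} = \left(3 j\right)^{2} = 9 j^{2}$)
$g{\left(B,s \right)} = 6 + 3 B$ ($g{\left(B,s \right)} = 3 \left(\left(-1 + B\right) + 3\right) = 3 \left(2 + B\right) = 6 + 3 B$)
$66 \cdot 14 g{\left(-6,t{\left(5,-3 \right)} \right)} = 66 \cdot 14 \left(6 + 3 \left(-6\right)\right) = 924 \left(6 - 18\right) = 924 \left(-12\right) = -11088$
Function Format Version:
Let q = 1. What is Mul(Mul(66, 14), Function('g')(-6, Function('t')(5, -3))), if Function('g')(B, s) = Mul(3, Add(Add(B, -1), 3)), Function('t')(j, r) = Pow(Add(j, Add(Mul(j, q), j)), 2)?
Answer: -11088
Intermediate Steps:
Function('t')(j, r) = Mul(9, Pow(j, 2)) (Function('t')(j, r) = Pow(Add(j, Add(Mul(j, 1), j)), 2) = Pow(Add(j, Add(j, j)), 2) = Pow(Add(j, Mul(2, j)), 2) = Pow(Mul(3, j), 2) = Mul(9, Pow(j, 2)))
Function('g')(B, s) = Add(6, Mul(3, B)) (Function('g')(B, s) = Mul(3, Add(Add(-1, B), 3)) = Mul(3, Add(2, B)) = Add(6, Mul(3, B)))
Mul(Mul(66, 14), Function('g')(-6, Function('t')(5, -3))) = Mul(Mul(66, 14), Add(6, Mul(3, -6))) = Mul(924, Add(6, -18)) = Mul(924, -12) = -11088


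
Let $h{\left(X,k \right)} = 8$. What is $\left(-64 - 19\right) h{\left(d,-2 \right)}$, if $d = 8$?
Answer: $-664$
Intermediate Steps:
$\left(-64 - 19\right) h{\left(d,-2 \right)} = \left(-64 - 19\right) 8 = \left(-83\right) 8 = -664$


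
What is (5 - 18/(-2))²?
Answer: 196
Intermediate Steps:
(5 - 18/(-2))² = (5 - 18*(-½))² = (5 + 9)² = 14² = 196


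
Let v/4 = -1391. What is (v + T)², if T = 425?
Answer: 26409321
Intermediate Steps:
v = -5564 (v = 4*(-1391) = -5564)
(v + T)² = (-5564 + 425)² = (-5139)² = 26409321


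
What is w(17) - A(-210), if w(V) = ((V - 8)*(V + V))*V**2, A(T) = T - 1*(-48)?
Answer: 88596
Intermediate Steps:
A(T) = 48 + T (A(T) = T + 48 = 48 + T)
w(V) = 2*V**3*(-8 + V) (w(V) = ((-8 + V)*(2*V))*V**2 = (2*V*(-8 + V))*V**2 = 2*V**3*(-8 + V))
w(17) - A(-210) = 2*17**3*(-8 + 17) - (48 - 210) = 2*4913*9 - 1*(-162) = 88434 + 162 = 88596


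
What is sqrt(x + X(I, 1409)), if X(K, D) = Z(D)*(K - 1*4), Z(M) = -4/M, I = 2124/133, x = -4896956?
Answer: 10*I*sqrt(1719695175946503)/187397 ≈ 2212.9*I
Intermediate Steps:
I = 2124/133 (I = 2124*(1/133) = 2124/133 ≈ 15.970)
X(K, D) = -4*(-4 + K)/D (X(K, D) = (-4/D)*(K - 1*4) = (-4/D)*(K - 4) = (-4/D)*(-4 + K) = -4*(-4 + K)/D)
sqrt(x + X(I, 1409)) = sqrt(-4896956 + 4*(4 - 1*2124/133)/1409) = sqrt(-4896956 + 4*(1/1409)*(4 - 2124/133)) = sqrt(-4896956 + 4*(1/1409)*(-1592/133)) = sqrt(-4896956 - 6368/187397) = sqrt(-917674869900/187397) = 10*I*sqrt(1719695175946503)/187397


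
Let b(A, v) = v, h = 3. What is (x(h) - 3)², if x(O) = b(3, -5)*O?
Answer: 324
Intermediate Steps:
x(O) = -5*O
(x(h) - 3)² = (-5*3 - 3)² = (-15 - 3)² = (-18)² = 324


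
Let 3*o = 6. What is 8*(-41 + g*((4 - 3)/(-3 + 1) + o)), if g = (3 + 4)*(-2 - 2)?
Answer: -664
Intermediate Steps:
o = 2 (o = (⅓)*6 = 2)
g = -28 (g = 7*(-4) = -28)
8*(-41 + g*((4 - 3)/(-3 + 1) + o)) = 8*(-41 - 28*((4 - 3)/(-3 + 1) + 2)) = 8*(-41 - 28*(1/(-2) + 2)) = 8*(-41 - 28*(1*(-½) + 2)) = 8*(-41 - 28*(-½ + 2)) = 8*(-41 - 28*3/2) = 8*(-41 - 42) = 8*(-83) = -664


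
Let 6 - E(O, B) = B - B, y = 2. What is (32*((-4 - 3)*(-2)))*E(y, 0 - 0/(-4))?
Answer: 2688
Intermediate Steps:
E(O, B) = 6 (E(O, B) = 6 - (B - B) = 6 - 1*0 = 6 + 0 = 6)
(32*((-4 - 3)*(-2)))*E(y, 0 - 0/(-4)) = (32*((-4 - 3)*(-2)))*6 = (32*(-7*(-2)))*6 = (32*14)*6 = 448*6 = 2688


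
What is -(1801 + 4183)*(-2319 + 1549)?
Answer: 4607680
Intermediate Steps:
-(1801 + 4183)*(-2319 + 1549) = -5984*(-770) = -1*(-4607680) = 4607680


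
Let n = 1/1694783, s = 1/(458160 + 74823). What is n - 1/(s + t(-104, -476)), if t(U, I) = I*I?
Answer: -782529371480/204663954603357647 ≈ -3.8235e-6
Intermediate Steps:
t(U, I) = I**2
s = 1/532983 ≈ 1.8762e-6
n = 1/1694783 ≈ 5.9005e-7
n - 1/(s + t(-104, -476)) = 1/1694783 - 1/(1/532983 + (-476)**2) = 1/1694783 - 1/(1/532983 + 226576) = 1/1694783 - 1/120761156209/532983 = 1/1694783 - 1*532983/120761156209 = 1/1694783 - 532983/120761156209 = -782529371480/204663954603357647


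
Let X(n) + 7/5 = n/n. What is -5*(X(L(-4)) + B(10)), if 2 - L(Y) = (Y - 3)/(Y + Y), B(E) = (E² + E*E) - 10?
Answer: -948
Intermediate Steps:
B(E) = -10 + 2*E² (B(E) = (E² + E²) - 10 = 2*E² - 10 = -10 + 2*E²)
L(Y) = 2 - (-3 + Y)/(2*Y) (L(Y) = 2 - (Y - 3)/(Y + Y) = 2 - (-3 + Y)/(2*Y))
X(n) = -⅖ (X(n) = -7/5 + n/n = -7/5 + 1 = -⅖)
-5*(X(L(-4)) + B(10)) = -5*(-⅖ + (-10 + 2*10²)) = -5*(-⅖ + (-10 + 2*100)) = -5*(-⅖ + (-10 + 200)) = -5*(-⅖ + 190) = -5*948/5 = -948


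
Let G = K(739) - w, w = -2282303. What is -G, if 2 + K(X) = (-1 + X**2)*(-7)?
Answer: 1540539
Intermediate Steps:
K(X) = 5 - 7*X**2 (K(X) = -2 + (-1 + X**2)*(-7) = -2 + (7 - 7*X**2) = 5 - 7*X**2)
G = -1540539 (G = (5 - 7*739**2) - 1*(-2282303) = (5 - 7*546121) + 2282303 = (5 - 3822847) + 2282303 = -3822842 + 2282303 = -1540539)
-G = -1*(-1540539) = 1540539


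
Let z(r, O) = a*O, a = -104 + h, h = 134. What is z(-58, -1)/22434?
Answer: -5/3739 ≈ -0.0013373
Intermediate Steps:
a = 30 (a = -104 + 134 = 30)
z(r, O) = 30*O
z(-58, -1)/22434 = (30*(-1))/22434 = -30*1/22434 = -5/3739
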